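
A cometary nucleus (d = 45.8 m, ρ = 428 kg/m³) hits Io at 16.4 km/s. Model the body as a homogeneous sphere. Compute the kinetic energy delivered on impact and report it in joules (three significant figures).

E ≈ 2.90 × 10^15 J

v = 16400 m/s.
Mass m = (π/6) ρ d³ = (π/6) × 428 × (45.8)³ = 2.153 × 10^7 kg
E = ½ m v² = 0.5 × 2.153 × 10^7 × (16400)² = 2.895 × 10^15 J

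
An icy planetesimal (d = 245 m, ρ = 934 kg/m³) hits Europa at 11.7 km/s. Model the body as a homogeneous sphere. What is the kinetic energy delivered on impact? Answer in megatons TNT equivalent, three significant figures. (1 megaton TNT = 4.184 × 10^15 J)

v = 11700 m/s.
Mass m = (π/6) ρ d³ = (π/6) × 934 × (245)³ = 7.192 × 10^9 kg
E = ½ m v² = 0.5 × 7.192 × 10^9 × (11700)² = 4.923 × 10^17 J
   = 4.923 × 10^17 / 4.184×10^15 = 117.7 Mt

E ≈ 118 Mt TNT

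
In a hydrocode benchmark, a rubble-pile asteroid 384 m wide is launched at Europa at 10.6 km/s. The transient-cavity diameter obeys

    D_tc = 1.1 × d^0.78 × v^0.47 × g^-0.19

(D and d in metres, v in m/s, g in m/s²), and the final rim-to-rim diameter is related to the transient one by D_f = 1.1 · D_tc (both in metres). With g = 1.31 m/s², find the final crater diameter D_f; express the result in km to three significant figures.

D_f ≈ 9.29 km

v = 10600 m/s.
d^0.78 = 384^0.78 = 103.7
v^0.47 = 10600^0.47 = 77.96
g^-0.19 = 1.31^-0.19 = 0.9500
D_tc = 1.1 × 103.7 × 77.96 × 0.9500 = 8448 m
D_f = 1.1 × 8448 = 9293 m
     = 9.293 km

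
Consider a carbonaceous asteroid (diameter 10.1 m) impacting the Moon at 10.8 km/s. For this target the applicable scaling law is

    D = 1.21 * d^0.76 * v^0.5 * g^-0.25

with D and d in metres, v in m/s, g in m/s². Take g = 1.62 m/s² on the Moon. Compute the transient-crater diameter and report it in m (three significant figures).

D ≈ 646 m

In SI units: v = 10800 m/s.
d^0.76 = 10.1^0.76 = 5.798
v^0.5 = 10800^0.5 = 103.9
g^-0.25 = 1.62^-0.25 = 0.8864
D = 1.21 × 5.798 × 103.9 × 0.8864 = 646.1 m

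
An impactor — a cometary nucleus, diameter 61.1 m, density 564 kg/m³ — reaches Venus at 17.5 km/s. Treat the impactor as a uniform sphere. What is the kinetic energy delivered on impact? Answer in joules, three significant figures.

v = 17500 m/s.
Mass m = (π/6) ρ d³ = (π/6) × 564 × (61.1)³ = 6.736 × 10^7 kg
E = ½ m v² = 0.5 × 6.736 × 10^7 × (17500)² = 1.031 × 10^16 J

E ≈ 1.03 × 10^16 J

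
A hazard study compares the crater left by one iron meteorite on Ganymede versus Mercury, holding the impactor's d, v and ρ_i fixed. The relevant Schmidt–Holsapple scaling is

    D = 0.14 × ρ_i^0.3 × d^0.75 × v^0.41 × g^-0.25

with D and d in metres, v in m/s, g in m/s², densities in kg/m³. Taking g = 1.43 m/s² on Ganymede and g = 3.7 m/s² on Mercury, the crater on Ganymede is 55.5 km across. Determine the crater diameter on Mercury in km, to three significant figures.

D ≈ 43.8 km

All impactor-dependent factors cancel in the ratio, leaving D_Mercury/D_Ganymede = (g_Mercury/g_Ganymede)^-0.25.
(3.7/1.43)^-0.25 = 2.587^-0.25 = 0.7885
D_Mercury = 0.7885 × 55.5 km = 43.8 km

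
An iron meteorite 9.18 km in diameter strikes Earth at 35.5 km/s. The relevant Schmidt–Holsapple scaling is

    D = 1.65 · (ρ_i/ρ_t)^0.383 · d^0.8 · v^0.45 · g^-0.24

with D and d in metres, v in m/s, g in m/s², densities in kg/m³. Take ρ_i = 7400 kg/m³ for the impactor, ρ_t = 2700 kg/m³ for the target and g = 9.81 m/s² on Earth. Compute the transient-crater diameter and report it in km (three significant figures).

In SI units: d = 9180 m, v = 35500 m/s.
(ρ_i/ρ_t)^0.383 = (7400/2700)^0.383 = 1.471
d^0.8 = 9180^0.8 = 1480
v^0.45 = 35500^0.45 = 111.6
g^-0.24 = 9.81^-0.24 = 0.5781
D = 1.65 × 1.471 × 1480 × 111.6 × 0.5781 = 2.318 × 10^5 m
   = 231.8 km

D ≈ 232 km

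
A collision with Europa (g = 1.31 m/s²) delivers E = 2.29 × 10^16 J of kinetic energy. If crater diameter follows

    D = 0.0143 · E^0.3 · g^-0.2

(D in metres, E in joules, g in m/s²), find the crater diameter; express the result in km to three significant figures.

E^0.3 = (2.29 × 10^16)^0.3 = 8.090 × 10^4
g^-0.2 = 1.31^-0.2 = 0.9474
D = 0.0143 × 8.090 × 10^4 × 0.9474 = 1096 m
   = 1.096 km

D ≈ 1.10 km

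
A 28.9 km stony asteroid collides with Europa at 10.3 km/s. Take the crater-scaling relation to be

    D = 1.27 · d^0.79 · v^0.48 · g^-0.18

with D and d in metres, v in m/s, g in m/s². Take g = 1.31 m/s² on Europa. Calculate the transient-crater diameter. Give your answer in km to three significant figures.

D ≈ 341 km

In SI units: d = 28900 m, v = 10300 m/s.
d^0.79 = 28900^0.79 = 3343
v^0.48 = 10300^0.48 = 84.36
g^-0.18 = 1.31^-0.18 = 0.9526
D = 1.27 × 3343 × 84.36 × 0.9526 = 3.412 × 10^5 m
   = 341.2 km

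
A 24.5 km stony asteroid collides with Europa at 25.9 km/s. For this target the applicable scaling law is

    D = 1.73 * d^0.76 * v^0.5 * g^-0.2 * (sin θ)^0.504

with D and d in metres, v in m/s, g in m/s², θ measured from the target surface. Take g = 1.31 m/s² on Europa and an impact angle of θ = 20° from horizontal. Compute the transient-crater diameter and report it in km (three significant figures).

In SI units: d = 24500 m, v = 25900 m/s.
d^0.76 = 24500^0.76 = 2167
v^0.5 = 25900^0.5 = 160.9
g^-0.2 = 1.31^-0.2 = 0.9474
(sin 20°)^0.504 = 0.3420^0.504 = 0.5823
D = 1.73 × 2167 × 160.9 × 0.9474 × 0.5823 = 3.328 × 10^5 m
   = 332.8 km

D ≈ 333 km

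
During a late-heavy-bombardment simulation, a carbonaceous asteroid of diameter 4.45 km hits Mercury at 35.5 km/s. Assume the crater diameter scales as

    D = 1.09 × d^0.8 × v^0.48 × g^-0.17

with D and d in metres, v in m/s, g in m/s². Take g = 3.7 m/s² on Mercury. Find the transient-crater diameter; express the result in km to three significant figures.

D ≈ 111 km

In SI units: d = 4450 m, v = 35500 m/s.
d^0.8 = 4450^0.8 = 829.3
v^0.48 = 35500^0.48 = 152.8
g^-0.17 = 3.7^-0.17 = 0.8006
D = 1.09 × 829.3 × 152.8 × 0.8006 = 1.106 × 10^5 m
   = 110.6 km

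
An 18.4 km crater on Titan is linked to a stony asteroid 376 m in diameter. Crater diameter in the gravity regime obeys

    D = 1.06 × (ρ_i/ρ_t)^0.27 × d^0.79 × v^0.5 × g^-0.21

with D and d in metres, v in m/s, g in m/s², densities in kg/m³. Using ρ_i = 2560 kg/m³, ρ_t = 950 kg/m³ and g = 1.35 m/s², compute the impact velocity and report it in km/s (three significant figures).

Rearranging for v: v = [D / (1.06 · (2560/950)^0.27 · 376^0.79 · 1.35^-0.21)]^(1/0.5).
D = 18400 m.
(2560/950)^0.27 = 1.307
376^0.79 = 108.2
1.35^-0.21 = 0.9389
Denominator = 1.06 × 1.307 × 108.2 × 0.9389 = 140.7
D / 140.7 = 18400 / 140.7 = 130.8
v = 130.8^(1/0.5) = 130.8^2 = 17109 m/s

v ≈ 17.1 km/s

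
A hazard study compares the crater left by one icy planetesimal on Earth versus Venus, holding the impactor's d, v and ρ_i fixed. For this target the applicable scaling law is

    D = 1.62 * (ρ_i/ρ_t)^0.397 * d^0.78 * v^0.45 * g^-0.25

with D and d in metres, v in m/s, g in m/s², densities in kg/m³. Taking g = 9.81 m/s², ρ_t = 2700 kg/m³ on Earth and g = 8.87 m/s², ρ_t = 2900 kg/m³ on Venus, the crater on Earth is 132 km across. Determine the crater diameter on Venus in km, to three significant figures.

The impactor-only factors (d, v, ρ_i) cancel in the ratio, leaving D_Venus/D_Earth = (g_Venus/g_Earth)^-0.25 · (ρ_t,Earth/ρ_t,Venus)^0.397.
(8.87/9.81)^-0.25 = 0.9042^-0.25 = 1.025
(2700/2900)^0.397 = 0.9310^0.397 = 0.9720
Ratio = 1.025 × 0.9720 = 0.9963
D_Venus = 0.9963 × 132 km = 132 km

D ≈ 132 km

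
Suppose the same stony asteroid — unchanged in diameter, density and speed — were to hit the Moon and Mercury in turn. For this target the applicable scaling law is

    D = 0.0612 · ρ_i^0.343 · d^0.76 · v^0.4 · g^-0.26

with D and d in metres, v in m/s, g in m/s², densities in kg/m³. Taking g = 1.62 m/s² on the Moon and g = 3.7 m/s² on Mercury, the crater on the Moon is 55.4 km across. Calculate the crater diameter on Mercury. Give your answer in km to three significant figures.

D ≈ 44.7 km

All impactor-dependent factors cancel in the ratio, leaving D_Mercury/D_Moon = (g_Mercury/g_Moon)^-0.26.
(3.7/1.62)^-0.26 = 2.284^-0.26 = 0.8068
D_Mercury = 0.8068 × 55.4 km = 44.7 km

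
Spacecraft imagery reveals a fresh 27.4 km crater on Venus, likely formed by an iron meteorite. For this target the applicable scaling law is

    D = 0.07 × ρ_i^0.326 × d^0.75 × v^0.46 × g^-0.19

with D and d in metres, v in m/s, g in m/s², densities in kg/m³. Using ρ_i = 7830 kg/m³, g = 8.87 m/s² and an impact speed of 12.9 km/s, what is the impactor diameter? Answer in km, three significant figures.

Rearranging for d: d = [D / (0.07 · 7830^0.326 · 12900^0.46 · 8.87^-0.19)]^(1/0.75).
D = 27400 m.
7830^0.326 = 18.59
12900^0.46 = 77.78
8.87^-0.19 = 0.6605
Denominator = 0.07 × 18.59 × 77.78 × 0.6605 = 66.85
D / 66.85 = 27400 / 66.85 = 409.9
d = 409.9^(1/0.75) = 409.9^1.3333 = 3044 m

d ≈ 3.04 km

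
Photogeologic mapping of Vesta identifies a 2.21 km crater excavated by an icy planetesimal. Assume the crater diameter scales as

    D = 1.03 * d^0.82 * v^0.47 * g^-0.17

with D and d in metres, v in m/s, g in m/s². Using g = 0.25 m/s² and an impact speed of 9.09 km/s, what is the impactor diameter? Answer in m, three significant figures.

Rearranging for d: d = [D / (1.03 · 9090^0.47 · 0.25^-0.17)]^(1/0.82).
D = 2210 m.
9090^0.47 = 72.53
0.25^-0.17 = 1.266
Denominator = 1.03 × 72.53 × 1.266 = 94.58
D / 94.58 = 2210 / 94.58 = 23.37
d = 23.37^(1/0.82) = 23.37^1.2195 = 46.67 m

d ≈ 46.7 m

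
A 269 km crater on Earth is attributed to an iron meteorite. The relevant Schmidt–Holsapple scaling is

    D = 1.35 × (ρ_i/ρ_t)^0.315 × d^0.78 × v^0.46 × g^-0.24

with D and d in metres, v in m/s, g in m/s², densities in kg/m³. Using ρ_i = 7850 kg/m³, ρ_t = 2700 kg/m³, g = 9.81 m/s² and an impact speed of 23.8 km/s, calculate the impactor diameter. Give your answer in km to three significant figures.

d ≈ 21.4 km

Rearranging for d: d = [D / (1.35 · (7850/2700)^0.315 · 23800^0.46 · 9.81^-0.24)]^(1/0.78).
D = 269000 m.
(7850/2700)^0.315 = 1.400
23800^0.46 = 103.1
9.81^-0.24 = 0.5781
Denominator = 1.35 × 1.400 × 103.1 × 0.5781 = 112.6
D / 112.6 = 269000 / 112.6 = 2389
d = 2389^(1/0.78) = 2389^1.2821 = 21439 m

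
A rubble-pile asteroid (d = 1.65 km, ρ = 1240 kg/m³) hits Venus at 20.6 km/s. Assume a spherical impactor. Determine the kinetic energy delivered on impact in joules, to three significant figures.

E ≈ 6.19 × 10^20 J

d = 1650 m; v = 20600 m/s.
Mass m = (π/6) ρ d³ = (π/6) × 1240 × (1650)³ = 2.917 × 10^12 kg
E = ½ m v² = 0.5 × 2.917 × 10^12 × (20600)² = 6.189 × 10^20 J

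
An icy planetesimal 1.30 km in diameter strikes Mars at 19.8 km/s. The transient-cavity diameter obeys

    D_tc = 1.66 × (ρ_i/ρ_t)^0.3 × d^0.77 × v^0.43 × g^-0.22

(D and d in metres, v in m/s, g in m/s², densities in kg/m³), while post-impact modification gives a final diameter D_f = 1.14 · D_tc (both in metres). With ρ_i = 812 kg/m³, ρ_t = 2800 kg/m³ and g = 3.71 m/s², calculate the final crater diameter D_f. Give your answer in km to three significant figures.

D_f ≈ 17.2 km

In SI: d = 1300 m, v = 19800 m/s.
(ρ_i/ρ_t)^0.3 = (812/2800)^0.3 = 0.6898
d^0.77 = 1300^0.77 = 249.9
v^0.43 = 19800^0.43 = 70.40
g^-0.22 = 3.71^-0.22 = 0.7494
D_tc = 1.66 × 0.6898 × 249.9 × 70.40 × 0.7494 = 15100 m
D_f = 1.14 × 15100 = 17214 m
     = 17.21 km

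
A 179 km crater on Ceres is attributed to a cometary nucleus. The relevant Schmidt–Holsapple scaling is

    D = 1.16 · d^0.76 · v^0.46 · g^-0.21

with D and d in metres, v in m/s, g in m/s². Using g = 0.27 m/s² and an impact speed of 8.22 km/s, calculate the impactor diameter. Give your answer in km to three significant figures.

d ≈ 20.0 km

Rearranging for d: d = [D / (1.16 · 8220^0.46 · 0.27^-0.21)]^(1/0.76).
D = 179000 m.
8220^0.46 = 63.22
0.27^-0.21 = 1.316
Denominator = 1.16 × 63.22 × 1.316 = 96.51
D / 96.51 = 179000 / 96.51 = 1855
d = 1855^(1/0.76) = 1855^1.3158 = 19975 m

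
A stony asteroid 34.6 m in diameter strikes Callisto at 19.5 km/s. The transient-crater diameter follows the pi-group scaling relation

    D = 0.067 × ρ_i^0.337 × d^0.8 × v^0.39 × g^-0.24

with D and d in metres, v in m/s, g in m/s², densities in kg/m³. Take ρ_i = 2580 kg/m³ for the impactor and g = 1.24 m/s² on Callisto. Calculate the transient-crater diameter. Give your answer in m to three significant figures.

In SI units: v = 19500 m/s.
ρ_i^0.337 = 2580^0.337 = 14.12
d^0.8 = 34.6^0.8 = 17.03
v^0.39 = 19500^0.39 = 47.11
g^-0.24 = 1.24^-0.24 = 0.9497
D = 0.067 × 14.12 × 17.03 × 47.11 × 0.9497 = 720.8 m

D ≈ 721 m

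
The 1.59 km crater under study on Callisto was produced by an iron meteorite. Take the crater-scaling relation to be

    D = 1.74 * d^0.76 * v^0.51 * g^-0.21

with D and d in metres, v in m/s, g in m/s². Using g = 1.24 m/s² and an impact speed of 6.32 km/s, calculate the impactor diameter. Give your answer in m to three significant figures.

Rearranging for d: d = [D / (1.74 · 6320^0.51 · 1.24^-0.21)]^(1/0.76).
D = 1590 m.
6320^0.51 = 86.77
1.24^-0.21 = 0.9558
Denominator = 1.74 × 86.77 × 0.9558 = 144.3
D / 144.3 = 1590 / 144.3 = 11.02
d = 11.02^(1/0.76) = 11.02^1.3158 = 23.51 m

d ≈ 23.5 m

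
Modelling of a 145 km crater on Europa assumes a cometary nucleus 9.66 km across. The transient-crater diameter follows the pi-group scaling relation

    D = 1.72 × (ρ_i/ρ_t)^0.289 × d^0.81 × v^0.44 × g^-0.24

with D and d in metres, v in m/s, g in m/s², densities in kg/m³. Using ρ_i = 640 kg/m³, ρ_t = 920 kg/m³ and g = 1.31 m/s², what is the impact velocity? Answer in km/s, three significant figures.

Rearranging for v: v = [D / (1.72 · (640/920)^0.289 · 9660^0.81 · 1.31^-0.24)]^(1/0.44).
D = 145000 m.
(640/920)^0.289 = 0.9004
9660^0.81 = 1690
1.31^-0.24 = 0.9372
Denominator = 1.72 × 0.9004 × 1690 × 0.9372 = 2453
D / 2453 = 145000 / 2453 = 59.11
v = 59.11^(1/0.44) = 59.11^2.2727 = 10628 m/s

v ≈ 10.6 km/s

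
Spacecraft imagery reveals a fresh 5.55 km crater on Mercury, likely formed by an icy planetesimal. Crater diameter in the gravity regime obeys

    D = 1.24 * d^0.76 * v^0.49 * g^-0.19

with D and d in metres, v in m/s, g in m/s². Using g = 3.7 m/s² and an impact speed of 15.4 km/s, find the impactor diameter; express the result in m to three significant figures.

Rearranging for d: d = [D / (1.24 · 15400^0.49 · 3.7^-0.19)]^(1/0.76).
D = 5550 m.
15400^0.49 = 112.7
3.7^-0.19 = 0.7799
Denominator = 1.24 × 112.7 × 0.7799 = 109.0
D / 109.0 = 5550 / 109.0 = 50.92
d = 50.92^(1/0.76) = 50.92^1.3158 = 176.2 m

d ≈ 176 m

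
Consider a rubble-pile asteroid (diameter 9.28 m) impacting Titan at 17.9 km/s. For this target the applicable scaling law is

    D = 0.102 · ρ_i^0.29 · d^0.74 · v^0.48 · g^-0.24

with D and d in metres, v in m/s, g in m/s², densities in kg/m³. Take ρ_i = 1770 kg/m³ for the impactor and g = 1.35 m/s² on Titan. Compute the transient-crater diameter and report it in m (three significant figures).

D ≈ 475 m

In SI units: v = 17900 m/s.
ρ_i^0.29 = 1770^0.29 = 8.748
d^0.74 = 9.28^0.74 = 5.200
v^0.48 = 17900^0.48 = 110.0
g^-0.24 = 1.35^-0.24 = 0.9305
D = 0.102 × 8.748 × 5.200 × 110.0 × 0.9305 = 474.9 m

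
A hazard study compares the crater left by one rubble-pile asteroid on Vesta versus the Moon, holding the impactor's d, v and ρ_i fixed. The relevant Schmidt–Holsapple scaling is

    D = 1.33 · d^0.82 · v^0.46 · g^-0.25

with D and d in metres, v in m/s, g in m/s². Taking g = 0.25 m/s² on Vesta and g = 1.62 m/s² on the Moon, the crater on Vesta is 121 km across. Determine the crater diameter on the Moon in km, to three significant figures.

D ≈ 75.8 km

All impactor-dependent factors cancel in the ratio, leaving D_Moon/D_Vesta = (g_Moon/g_Vesta)^-0.25.
(1.62/0.25)^-0.25 = 6.480^-0.25 = 0.6268
D_Moon = 0.6268 × 121 km = 75.8 km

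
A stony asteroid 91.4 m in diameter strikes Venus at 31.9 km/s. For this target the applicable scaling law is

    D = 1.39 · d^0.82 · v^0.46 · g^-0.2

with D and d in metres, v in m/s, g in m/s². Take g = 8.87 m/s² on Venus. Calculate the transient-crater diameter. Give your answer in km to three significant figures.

D ≈ 4.30 km

In SI units: v = 31900 m/s.
d^0.82 = 91.4^0.82 = 40.55
v^0.46 = 31900^0.46 = 118.0
g^-0.2 = 8.87^-0.2 = 0.6463
D = 1.39 × 40.55 × 118.0 × 0.6463 = 4299 m
   = 4.299 km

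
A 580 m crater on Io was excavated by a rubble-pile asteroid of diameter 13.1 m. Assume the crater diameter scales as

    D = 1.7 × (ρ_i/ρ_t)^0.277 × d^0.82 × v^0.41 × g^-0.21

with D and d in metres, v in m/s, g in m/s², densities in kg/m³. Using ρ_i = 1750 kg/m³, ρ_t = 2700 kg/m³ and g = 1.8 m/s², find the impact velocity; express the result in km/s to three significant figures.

Rearranging for v: v = [D / (1.7 · (1750/2700)^0.277 · 13.1^0.82 · 1.8^-0.21)]^(1/0.41).
(1750/2700)^0.277 = 0.8868
13.1^0.82 = 8.244
1.8^-0.21 = 0.8839
Denominator = 1.7 × 0.8868 × 8.244 × 0.8839 = 10.99
D / 10.99 = 580 / 10.99 = 52.78
v = 52.78^(1/0.41) = 52.78^2.439 = 15889 m/s

v ≈ 15.9 km/s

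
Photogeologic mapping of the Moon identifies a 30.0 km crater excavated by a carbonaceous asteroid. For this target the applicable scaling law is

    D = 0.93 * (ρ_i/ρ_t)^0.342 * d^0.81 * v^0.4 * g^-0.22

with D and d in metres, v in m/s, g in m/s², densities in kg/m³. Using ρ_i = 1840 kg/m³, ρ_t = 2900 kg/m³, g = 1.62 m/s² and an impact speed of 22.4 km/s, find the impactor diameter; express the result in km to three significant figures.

d ≈ 3.62 km

Rearranging for d: d = [D / (0.93 · (1840/2900)^0.342 · 22400^0.4 · 1.62^-0.22)]^(1/0.81).
D = 30000 m.
(1840/2900)^0.342 = 0.8559
22400^0.4 = 54.97
1.62^-0.22 = 0.8993
Denominator = 0.93 × 0.8559 × 54.97 × 0.8993 = 39.35
D / 39.35 = 30000 / 39.35 = 762.4
d = 762.4^(1/0.81) = 762.4^1.2346 = 3617 m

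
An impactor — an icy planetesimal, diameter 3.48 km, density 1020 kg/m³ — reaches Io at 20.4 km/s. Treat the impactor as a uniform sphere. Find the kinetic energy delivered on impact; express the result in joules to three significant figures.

d = 3480 m; v = 20400 m/s.
Mass m = (π/6) ρ d³ = (π/6) × 1020 × (3480)³ = 2.251 × 10^13 kg
E = ½ m v² = 0.5 × 2.251 × 10^13 × (20400)² = 4.684 × 10^21 J

E ≈ 4.68 × 10^21 J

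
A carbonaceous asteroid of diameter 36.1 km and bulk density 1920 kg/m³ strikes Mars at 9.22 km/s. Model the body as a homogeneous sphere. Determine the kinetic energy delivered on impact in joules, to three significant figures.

d = 36100 m; v = 9220 m/s.
Mass m = (π/6) ρ d³ = (π/6) × 1920 × (36100)³ = 4.730 × 10^16 kg
E = ½ m v² = 0.5 × 4.730 × 10^16 × (9220)² = 2.010 × 10^24 J

E ≈ 2.01 × 10^24 J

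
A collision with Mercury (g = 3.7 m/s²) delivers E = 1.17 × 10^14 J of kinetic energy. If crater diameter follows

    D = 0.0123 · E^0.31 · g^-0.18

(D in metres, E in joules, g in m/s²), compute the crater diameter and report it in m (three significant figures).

E^0.31 = (1.17 × 10^14)^0.31 = 2.297 × 10^4
g^-0.18 = 3.7^-0.18 = 0.7902
D = 0.0123 × 2.297 × 10^4 × 0.7902 = 223.3 m

D ≈ 223 m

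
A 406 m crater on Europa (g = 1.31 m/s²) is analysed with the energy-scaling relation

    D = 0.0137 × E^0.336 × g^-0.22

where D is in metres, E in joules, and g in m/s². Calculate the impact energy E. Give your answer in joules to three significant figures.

Rearranging: E = [D / (0.0137 · g^-0.22)]^(1/0.336).
g^-0.22 = 1.31^-0.22 = 0.9423
D / (0.0137 × 0.9423) = 406 / (0.01291) = 3.145 × 10^4
E = (3.145 × 10^4)^2.9762 = 2.431 × 10^13 J

E ≈ 2.43 × 10^13 J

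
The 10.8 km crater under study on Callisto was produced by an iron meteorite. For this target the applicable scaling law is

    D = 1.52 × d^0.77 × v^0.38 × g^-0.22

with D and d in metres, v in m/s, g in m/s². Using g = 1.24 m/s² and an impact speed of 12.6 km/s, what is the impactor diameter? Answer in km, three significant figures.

Rearranging for d: d = [D / (1.52 · 12600^0.38 · 1.24^-0.22)]^(1/0.77).
D = 10800 m.
12600^0.38 = 36.15
1.24^-0.22 = 0.9538
Denominator = 1.52 × 36.15 × 0.9538 = 52.41
D / 52.41 = 10800 / 52.41 = 206.1
d = 206.1^(1/0.77) = 206.1^1.2987 = 1012 m

d ≈ 1.01 km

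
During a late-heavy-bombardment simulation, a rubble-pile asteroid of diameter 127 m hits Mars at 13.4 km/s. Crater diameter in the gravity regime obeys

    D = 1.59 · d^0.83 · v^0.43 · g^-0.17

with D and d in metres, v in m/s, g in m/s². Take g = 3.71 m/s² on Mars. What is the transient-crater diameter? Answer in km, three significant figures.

D ≈ 4.22 km

In SI units: v = 13400 m/s.
d^0.83 = 127^0.83 = 55.74
v^0.43 = 13400^0.43 = 59.52
g^-0.17 = 3.71^-0.17 = 0.8002
D = 1.59 × 55.74 × 59.52 × 0.8002 = 4221 m
   = 4.221 km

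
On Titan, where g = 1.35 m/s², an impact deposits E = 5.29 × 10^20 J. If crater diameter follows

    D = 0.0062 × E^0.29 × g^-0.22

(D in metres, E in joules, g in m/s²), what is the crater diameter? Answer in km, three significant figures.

D ≈ 5.94 km

E^0.29 = (5.29 × 10^20)^0.29 = 1.023 × 10^6
g^-0.22 = 1.35^-0.22 = 0.9361
D = 0.0062 × 1.023 × 10^6 × 0.9361 = 5937 m
   = 5.937 km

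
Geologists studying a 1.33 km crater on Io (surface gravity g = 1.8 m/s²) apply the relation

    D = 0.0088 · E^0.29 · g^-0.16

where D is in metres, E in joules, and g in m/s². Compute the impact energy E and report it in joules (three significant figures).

Rearranging: E = [D / (0.0088 · g^-0.16)]^(1/0.29).
D = 1330 m.
g^-0.16 = 1.8^-0.16 = 0.9102
D / (0.0088 × 0.9102) = 1330 / (8.010 × 10^-3) = 1.660 × 10^5
E = (1.660 × 10^5)^3.4483 = 1.001 × 10^18 J

E ≈ 1.00 × 10^18 J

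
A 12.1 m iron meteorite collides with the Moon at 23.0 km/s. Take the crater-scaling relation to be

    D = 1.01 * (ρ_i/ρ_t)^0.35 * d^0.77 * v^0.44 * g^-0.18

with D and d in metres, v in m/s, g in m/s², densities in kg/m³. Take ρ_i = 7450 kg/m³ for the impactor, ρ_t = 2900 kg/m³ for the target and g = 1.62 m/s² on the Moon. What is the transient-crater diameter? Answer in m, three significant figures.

D ≈ 729 m

In SI units: v = 23000 m/s.
(ρ_i/ρ_t)^0.35 = (7450/2900)^0.35 = 1.391
d^0.77 = 12.1^0.77 = 6.819
v^0.44 = 23000^0.44 = 83.02
g^-0.18 = 1.62^-0.18 = 0.9168
D = 1.01 × 1.391 × 6.819 × 83.02 × 0.9168 = 729.2 m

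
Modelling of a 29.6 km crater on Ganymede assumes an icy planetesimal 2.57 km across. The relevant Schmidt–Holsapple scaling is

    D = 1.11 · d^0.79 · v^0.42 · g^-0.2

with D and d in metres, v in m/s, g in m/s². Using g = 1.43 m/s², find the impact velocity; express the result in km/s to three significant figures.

Rearranging for v: v = [D / (1.11 · 2570^0.79 · 1.43^-0.2)]^(1/0.42).
D = 29600 m.
2570^0.79 = 494.1
1.43^-0.2 = 0.9310
Denominator = 1.11 × 494.1 × 0.9310 = 510.6
D / 510.6 = 29600 / 510.6 = 57.97
v = 57.97^(1/0.42) = 57.97^2.381 = 15783 m/s

v ≈ 15.8 km/s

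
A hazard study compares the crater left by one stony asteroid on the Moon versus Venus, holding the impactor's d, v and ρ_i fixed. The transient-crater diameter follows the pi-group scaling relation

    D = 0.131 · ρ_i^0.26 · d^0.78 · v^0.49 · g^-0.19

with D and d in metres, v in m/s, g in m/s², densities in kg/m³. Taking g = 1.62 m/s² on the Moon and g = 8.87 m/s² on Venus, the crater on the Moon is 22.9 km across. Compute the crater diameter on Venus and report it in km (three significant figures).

D ≈ 16.6 km

All impactor-dependent factors cancel in the ratio, leaving D_Venus/D_Moon = (g_Venus/g_Moon)^-0.19.
(8.87/1.62)^-0.19 = 5.475^-0.19 = 0.7239
D_Venus = 0.7239 × 22.9 km = 16.6 km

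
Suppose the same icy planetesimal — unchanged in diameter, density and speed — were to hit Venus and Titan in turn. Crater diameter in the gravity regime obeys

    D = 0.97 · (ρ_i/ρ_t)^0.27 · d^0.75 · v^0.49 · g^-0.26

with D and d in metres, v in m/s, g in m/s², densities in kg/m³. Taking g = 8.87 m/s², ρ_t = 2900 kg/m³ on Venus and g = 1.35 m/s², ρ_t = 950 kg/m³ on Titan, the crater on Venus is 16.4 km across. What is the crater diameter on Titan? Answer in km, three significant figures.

D ≈ 36.2 km

The impactor-only factors (d, v, ρ_i) cancel in the ratio, leaving D_Titan/D_Venus = (g_Titan/g_Venus)^-0.26 · (ρ_t,Venus/ρ_t,Titan)^0.27.
(1.35/8.87)^-0.26 = 0.1522^-0.26 = 1.631
(2900/950)^0.27 = 3.053^0.27 = 1.352
Ratio = 1.631 × 1.352 = 2.205
D_Titan = 2.205 × 16.4 km = 36.2 km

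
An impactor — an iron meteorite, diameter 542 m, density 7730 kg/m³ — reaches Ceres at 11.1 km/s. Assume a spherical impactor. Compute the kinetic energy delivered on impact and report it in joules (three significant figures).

E ≈ 3.97 × 10^19 J

v = 11100 m/s.
Mass m = (π/6) ρ d³ = (π/6) × 7730 × (542)³ = 6.444 × 10^11 kg
E = ½ m v² = 0.5 × 6.444 × 10^11 × (11100)² = 3.970 × 10^19 J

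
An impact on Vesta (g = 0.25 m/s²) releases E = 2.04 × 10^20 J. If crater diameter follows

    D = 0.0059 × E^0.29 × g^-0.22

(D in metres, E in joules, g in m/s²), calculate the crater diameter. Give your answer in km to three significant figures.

E^0.29 = (2.04 × 10^20)^0.29 = 7.759 × 10^5
g^-0.22 = 0.25^-0.22 = 1.357
D = 0.0059 × 7.759 × 10^5 × 1.357 = 6212 m
   = 6.212 km

D ≈ 6.21 km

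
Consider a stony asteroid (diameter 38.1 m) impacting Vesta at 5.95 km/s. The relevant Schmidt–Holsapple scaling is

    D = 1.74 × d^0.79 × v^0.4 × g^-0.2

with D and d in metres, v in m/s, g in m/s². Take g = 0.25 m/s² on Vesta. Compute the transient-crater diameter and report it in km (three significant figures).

In SI units: v = 5950 m/s.
d^0.79 = 38.1^0.79 = 17.74
v^0.4 = 5950^0.4 = 32.34
g^-0.2 = 0.25^-0.2 = 1.320
D = 1.74 × 17.74 × 32.34 × 1.320 = 1318 m
   = 1.318 km

D ≈ 1.32 km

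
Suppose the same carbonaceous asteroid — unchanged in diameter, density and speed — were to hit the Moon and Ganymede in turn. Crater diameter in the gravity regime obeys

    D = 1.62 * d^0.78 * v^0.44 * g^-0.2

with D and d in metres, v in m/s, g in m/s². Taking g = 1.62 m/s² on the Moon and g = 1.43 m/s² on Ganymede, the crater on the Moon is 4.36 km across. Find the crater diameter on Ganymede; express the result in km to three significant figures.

All impactor-dependent factors cancel in the ratio, leaving D_Ganymede/D_Moon = (g_Ganymede/g_Moon)^-0.2.
(1.43/1.62)^-0.2 = 0.8827^-0.2 = 1.025
D_Ganymede = 1.025 × 4.36 km = 4.47 km

D ≈ 4.47 km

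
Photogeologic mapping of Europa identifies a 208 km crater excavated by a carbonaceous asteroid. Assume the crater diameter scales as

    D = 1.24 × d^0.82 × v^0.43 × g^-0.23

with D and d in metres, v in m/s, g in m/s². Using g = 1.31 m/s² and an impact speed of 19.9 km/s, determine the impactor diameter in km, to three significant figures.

Rearranging for d: d = [D / (1.24 · 19900^0.43 · 1.31^-0.23)]^(1/0.82).
D = 208000 m.
19900^0.43 = 70.55
1.31^-0.23 = 0.9398
Denominator = 1.24 × 70.55 × 0.9398 = 82.22
D / 82.22 = 208000 / 82.22 = 2530
d = 2530^(1/0.82) = 2530^1.2195 = 14129 m

d ≈ 14.1 km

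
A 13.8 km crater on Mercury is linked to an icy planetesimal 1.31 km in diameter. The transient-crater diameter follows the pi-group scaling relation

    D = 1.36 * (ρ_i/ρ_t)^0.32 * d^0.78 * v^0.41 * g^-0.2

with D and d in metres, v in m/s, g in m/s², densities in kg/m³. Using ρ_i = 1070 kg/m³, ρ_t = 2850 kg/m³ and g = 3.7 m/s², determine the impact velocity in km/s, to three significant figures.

v ≈ 28.2 km/s

Rearranging for v: v = [D / (1.36 · (1070/2850)^0.32 · 1310^0.78 · 3.7^-0.2)]^(1/0.41).
D = 13800 m.
(1070/2850)^0.32 = 0.7309
1310^0.78 = 270.1
3.7^-0.2 = 0.7698
Denominator = 1.36 × 0.7309 × 270.1 × 0.7698 = 206.7
D / 206.7 = 13800 / 206.7 = 66.76
v = 66.76^(1/0.41) = 66.76^2.439 = 28184 m/s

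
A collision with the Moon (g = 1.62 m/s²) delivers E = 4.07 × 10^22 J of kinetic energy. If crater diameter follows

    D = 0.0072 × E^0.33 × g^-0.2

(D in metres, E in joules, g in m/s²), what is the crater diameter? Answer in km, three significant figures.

D ≈ 189 km

E^0.33 = (4.07 × 10^22)^0.33 = 2.892 × 10^7
g^-0.2 = 1.62^-0.2 = 0.9080
D = 0.0072 × 2.892 × 10^7 × 0.9080 = 1.891 × 10^5 m
   = 189.1 km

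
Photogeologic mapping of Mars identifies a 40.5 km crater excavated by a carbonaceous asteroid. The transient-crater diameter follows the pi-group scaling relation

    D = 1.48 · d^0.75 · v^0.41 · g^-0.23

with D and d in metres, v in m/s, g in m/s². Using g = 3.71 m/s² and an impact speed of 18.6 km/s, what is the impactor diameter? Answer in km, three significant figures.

d ≈ 5.71 km

Rearranging for d: d = [D / (1.48 · 18600^0.41 · 3.71^-0.23)]^(1/0.75).
D = 40500 m.
18600^0.41 = 56.30
3.71^-0.23 = 0.7397
Denominator = 1.48 × 56.30 × 0.7397 = 61.63
D / 61.63 = 40500 / 61.63 = 657.1
d = 657.1^(1/0.75) = 657.1^1.3333 = 5711 m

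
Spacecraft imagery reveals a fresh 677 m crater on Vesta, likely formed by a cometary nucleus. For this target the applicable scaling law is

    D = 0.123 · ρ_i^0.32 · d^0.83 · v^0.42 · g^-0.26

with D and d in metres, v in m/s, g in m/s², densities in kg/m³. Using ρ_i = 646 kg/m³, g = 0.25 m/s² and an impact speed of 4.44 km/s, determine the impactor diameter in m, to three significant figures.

Rearranging for d: d = [D / (0.123 · 646^0.32 · 4440^0.42 · 0.25^-0.26)]^(1/0.83).
646^0.32 = 7.930
4440^0.42 = 34.03
0.25^-0.26 = 1.434
Denominator = 0.123 × 7.930 × 34.03 × 1.434 = 47.60
D / 47.60 = 677 / 47.60 = 14.22
d = 14.22^(1/0.83) = 14.22^1.2048 = 24.49 m

d ≈ 24.5 m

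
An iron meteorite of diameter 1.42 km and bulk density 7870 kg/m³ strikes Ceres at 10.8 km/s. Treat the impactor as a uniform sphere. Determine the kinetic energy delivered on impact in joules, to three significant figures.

d = 1420 m; v = 10800 m/s.
Mass m = (π/6) ρ d³ = (π/6) × 7870 × (1420)³ = 1.180 × 10^13 kg
E = ½ m v² = 0.5 × 1.180 × 10^13 × (10800)² = 6.882 × 10^20 J

E ≈ 6.88 × 10^20 J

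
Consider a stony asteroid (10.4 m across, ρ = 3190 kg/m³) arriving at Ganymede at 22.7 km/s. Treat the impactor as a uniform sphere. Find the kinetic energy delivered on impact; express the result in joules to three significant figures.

E ≈ 4.84 × 10^14 J

v = 22700 m/s.
Mass m = (π/6) ρ d³ = (π/6) × 3190 × (10.4)³ = 1.879 × 10^6 kg
E = ½ m v² = 0.5 × 1.879 × 10^6 × (22700)² = 4.841 × 10^14 J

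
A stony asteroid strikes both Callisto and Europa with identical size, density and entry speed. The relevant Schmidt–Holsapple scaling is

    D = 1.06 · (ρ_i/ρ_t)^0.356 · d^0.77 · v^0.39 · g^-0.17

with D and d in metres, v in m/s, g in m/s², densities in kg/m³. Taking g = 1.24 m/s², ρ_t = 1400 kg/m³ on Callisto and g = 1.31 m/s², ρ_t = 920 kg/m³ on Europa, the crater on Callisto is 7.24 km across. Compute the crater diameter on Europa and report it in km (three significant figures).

The impactor-only factors (d, v, ρ_i) cancel in the ratio, leaving D_Europa/D_Callisto = (g_Europa/g_Callisto)^-0.17 · (ρ_t,Callisto/ρ_t,Europa)^0.356.
(1.31/1.24)^-0.17 = 1.056^-0.17 = 0.9908
(1400/920)^0.356 = 1.522^0.356 = 1.161
Ratio = 0.9908 × 1.161 = 1.150
D_Europa = 1.150 × 7.24 km = 8.33 km

D ≈ 8.33 km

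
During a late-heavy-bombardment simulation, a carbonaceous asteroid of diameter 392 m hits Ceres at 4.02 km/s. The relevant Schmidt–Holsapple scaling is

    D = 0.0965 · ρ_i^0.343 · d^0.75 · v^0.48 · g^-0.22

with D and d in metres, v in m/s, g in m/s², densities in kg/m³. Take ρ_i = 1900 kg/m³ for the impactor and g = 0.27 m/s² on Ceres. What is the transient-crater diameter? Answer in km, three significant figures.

D ≈ 8.11 km

In SI units: v = 4020 m/s.
ρ_i^0.343 = 1900^0.343 = 13.32
d^0.75 = 392^0.75 = 88.10
v^0.48 = 4020^0.48 = 53.71
g^-0.22 = 0.27^-0.22 = 1.334
D = 0.0965 × 13.32 × 88.10 × 53.71 × 1.334 = 8114 m
   = 8.114 km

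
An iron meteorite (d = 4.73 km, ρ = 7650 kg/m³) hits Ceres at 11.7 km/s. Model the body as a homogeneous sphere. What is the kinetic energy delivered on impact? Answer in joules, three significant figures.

d = 4730 m; v = 11700 m/s.
Mass m = (π/6) ρ d³ = (π/6) × 7650 × (4730)³ = 4.239 × 10^14 kg
E = ½ m v² = 0.5 × 4.239 × 10^14 × (11700)² = 2.901 × 10^22 J

E ≈ 2.90 × 10^22 J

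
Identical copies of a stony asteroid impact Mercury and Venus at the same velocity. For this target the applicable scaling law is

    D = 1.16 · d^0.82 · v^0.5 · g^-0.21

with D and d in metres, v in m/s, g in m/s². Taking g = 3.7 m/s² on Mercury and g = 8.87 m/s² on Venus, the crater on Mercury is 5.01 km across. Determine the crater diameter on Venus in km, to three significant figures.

All impactor-dependent factors cancel in the ratio, leaving D_Venus/D_Mercury = (g_Venus/g_Mercury)^-0.21.
(8.87/3.7)^-0.21 = 2.397^-0.21 = 0.8323
D_Venus = 0.8323 × 5.01 km = 4.17 km

D ≈ 4.17 km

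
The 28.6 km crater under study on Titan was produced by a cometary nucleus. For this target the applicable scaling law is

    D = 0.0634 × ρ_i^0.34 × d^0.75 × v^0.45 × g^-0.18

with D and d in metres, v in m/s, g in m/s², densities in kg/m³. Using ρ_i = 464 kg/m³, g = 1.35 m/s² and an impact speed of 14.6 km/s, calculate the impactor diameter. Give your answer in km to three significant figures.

d ≈ 7.29 km

Rearranging for d: d = [D / (0.0634 · 464^0.34 · 14600^0.45 · 1.35^-0.18)]^(1/0.75).
D = 28600 m.
464^0.34 = 8.065
14600^0.45 = 74.81
1.35^-0.18 = 0.9474
Denominator = 0.0634 × 8.065 × 74.81 × 0.9474 = 36.24
D / 36.24 = 28600 / 36.24 = 789.2
d = 789.2^(1/0.75) = 789.2^1.3333 = 7292 m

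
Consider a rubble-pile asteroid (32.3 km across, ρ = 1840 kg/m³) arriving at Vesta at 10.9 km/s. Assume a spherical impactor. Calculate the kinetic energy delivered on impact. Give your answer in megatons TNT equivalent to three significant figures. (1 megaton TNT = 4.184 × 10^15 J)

d = 32300 m; v = 10900 m/s.
Mass m = (π/6) ρ d³ = (π/6) × 1840 × (32300)³ = 3.247 × 10^16 kg
E = ½ m v² = 0.5 × 3.247 × 10^16 × (10900)² = 1.929 × 10^24 J
   = 1.929 × 10^24 / 4.184×10^15 = 4.610 × 10^8 Mt

E ≈ 4.61 × 10^8 Mt TNT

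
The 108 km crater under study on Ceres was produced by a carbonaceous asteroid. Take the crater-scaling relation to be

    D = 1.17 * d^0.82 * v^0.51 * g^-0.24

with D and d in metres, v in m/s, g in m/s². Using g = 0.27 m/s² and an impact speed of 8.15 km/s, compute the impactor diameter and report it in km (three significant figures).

d ≈ 2.86 km

Rearranging for d: d = [D / (1.17 · 8150^0.51 · 0.27^-0.24)]^(1/0.82).
D = 108000 m.
8150^0.51 = 98.78
0.27^-0.24 = 1.369
Denominator = 1.17 × 98.78 × 1.369 = 158.2
D / 158.2 = 108000 / 158.2 = 682.7
d = 682.7^(1/0.82) = 682.7^1.2195 = 2860 m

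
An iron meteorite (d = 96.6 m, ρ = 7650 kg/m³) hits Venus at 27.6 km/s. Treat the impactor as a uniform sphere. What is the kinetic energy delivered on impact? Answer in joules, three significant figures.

E ≈ 1.38 × 10^18 J

v = 27600 m/s.
Mass m = (π/6) ρ d³ = (π/6) × 7650 × (96.6)³ = 3.611 × 10^9 kg
E = ½ m v² = 0.5 × 3.611 × 10^9 × (27600)² = 1.375 × 10^18 J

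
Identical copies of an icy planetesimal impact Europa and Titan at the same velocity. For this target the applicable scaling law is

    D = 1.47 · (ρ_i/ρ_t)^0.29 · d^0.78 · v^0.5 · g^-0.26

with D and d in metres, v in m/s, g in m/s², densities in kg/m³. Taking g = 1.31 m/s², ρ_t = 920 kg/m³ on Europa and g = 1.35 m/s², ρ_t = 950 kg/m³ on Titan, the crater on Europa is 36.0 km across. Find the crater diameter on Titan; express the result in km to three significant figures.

D ≈ 35.4 km

The impactor-only factors (d, v, ρ_i) cancel in the ratio, leaving D_Titan/D_Europa = (g_Titan/g_Europa)^-0.26 · (ρ_t,Europa/ρ_t,Titan)^0.29.
(1.35/1.31)^-0.26 = 1.031^-0.26 = 0.9921
(920/950)^0.29 = 0.9684^0.29 = 0.9907
Ratio = 0.9921 × 0.9907 = 0.9829
D_Titan = 0.9829 × 36.0 km = 35.4 km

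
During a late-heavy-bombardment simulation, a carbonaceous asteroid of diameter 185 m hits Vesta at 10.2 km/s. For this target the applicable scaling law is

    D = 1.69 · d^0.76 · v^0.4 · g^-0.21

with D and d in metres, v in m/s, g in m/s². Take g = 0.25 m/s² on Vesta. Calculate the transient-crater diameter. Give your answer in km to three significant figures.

D ≈ 4.80 km

In SI units: v = 10200 m/s.
d^0.76 = 185^0.76 = 52.85
v^0.4 = 10200^0.4 = 40.13
g^-0.21 = 0.25^-0.21 = 1.338
D = 1.69 × 52.85 × 40.13 × 1.338 = 4796 m
   = 4.796 km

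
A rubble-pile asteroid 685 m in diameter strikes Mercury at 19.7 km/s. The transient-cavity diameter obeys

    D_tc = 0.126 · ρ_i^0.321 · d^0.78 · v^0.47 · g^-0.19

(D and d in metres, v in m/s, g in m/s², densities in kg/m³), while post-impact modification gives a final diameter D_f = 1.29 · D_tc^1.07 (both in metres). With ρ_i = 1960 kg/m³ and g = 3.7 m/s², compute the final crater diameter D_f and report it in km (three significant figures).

D_f ≈ 48.9 km

v = 19700 m/s.
ρ_i^0.321 = 1960^0.321 = 11.40
d^0.78 = 685^0.78 = 162.9
v^0.47 = 19700^0.47 = 104.3
g^-0.19 = 3.7^-0.19 = 0.7799
D_tc = 0.126 × 11.40 × 162.9 × 104.3 × 0.7799 = 19030 m
D_f = 1.29 × (19030)^1.07 = 48932 m
     = 48.93 km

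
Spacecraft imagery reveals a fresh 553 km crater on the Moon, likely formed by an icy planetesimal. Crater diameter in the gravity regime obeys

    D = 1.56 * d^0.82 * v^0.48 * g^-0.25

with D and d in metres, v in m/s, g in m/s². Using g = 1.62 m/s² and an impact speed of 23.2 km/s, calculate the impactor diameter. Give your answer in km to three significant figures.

Rearranging for d: d = [D / (1.56 · 23200^0.48 · 1.62^-0.25)]^(1/0.82).
D = 553000 m.
23200^0.48 = 124.6
1.62^-0.25 = 0.8864
Denominator = 1.56 × 124.6 × 0.8864 = 172.3
D / 172.3 = 553000 / 172.3 = 3210
d = 3210^(1/0.82) = 3210^1.2195 = 18888 m

d ≈ 18.9 km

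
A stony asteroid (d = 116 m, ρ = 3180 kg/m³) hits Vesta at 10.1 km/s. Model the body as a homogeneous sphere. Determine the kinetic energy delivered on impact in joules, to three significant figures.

v = 10100 m/s.
Mass m = (π/6) ρ d³ = (π/6) × 3180 × (116)³ = 2.599 × 10^9 kg
E = ½ m v² = 0.5 × 2.599 × 10^9 × (10100)² = 1.326 × 10^17 J

E ≈ 1.33 × 10^17 J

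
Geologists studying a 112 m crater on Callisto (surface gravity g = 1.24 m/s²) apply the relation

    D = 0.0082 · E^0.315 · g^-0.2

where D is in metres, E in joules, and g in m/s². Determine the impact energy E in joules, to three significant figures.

Rearranging: E = [D / (0.0082 · g^-0.2)]^(1/0.315).
g^-0.2 = 1.24^-0.2 = 0.9579
D / (0.0082 × 0.9579) = 112 / (7.855 × 10^-3) = 1.426 × 10^4
E = (1.426 × 10^4)^3.1746 = 1.541 × 10^13 J

E ≈ 1.54 × 10^13 J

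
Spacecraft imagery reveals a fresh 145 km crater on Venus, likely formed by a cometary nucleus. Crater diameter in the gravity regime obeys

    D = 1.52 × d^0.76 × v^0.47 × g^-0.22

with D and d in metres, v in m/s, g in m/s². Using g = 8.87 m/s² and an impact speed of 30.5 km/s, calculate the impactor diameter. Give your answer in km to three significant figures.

Rearranging for d: d = [D / (1.52 · 30500^0.47 · 8.87^-0.22)]^(1/0.76).
D = 145000 m.
30500^0.47 = 128.1
8.87^-0.22 = 0.6187
Denominator = 1.52 × 128.1 × 0.6187 = 120.5
D / 120.5 = 145000 / 120.5 = 1203
d = 1203^(1/0.76) = 1203^1.3158 = 11298 m

d ≈ 11.3 km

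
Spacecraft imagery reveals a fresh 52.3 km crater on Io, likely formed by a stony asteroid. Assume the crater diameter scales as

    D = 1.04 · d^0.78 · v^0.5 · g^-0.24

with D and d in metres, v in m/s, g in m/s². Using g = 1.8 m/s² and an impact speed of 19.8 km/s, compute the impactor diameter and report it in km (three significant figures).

Rearranging for d: d = [D / (1.04 · 19800^0.5 · 1.8^-0.24)]^(1/0.78).
D = 52300 m.
19800^0.5 = 140.7
1.8^-0.24 = 0.8684
Denominator = 1.04 × 140.7 × 0.8684 = 127.1
D / 127.1 = 52300 / 127.1 = 411.5
d = 411.5^(1/0.78) = 411.5^1.2821 = 2248 m

d ≈ 2.25 km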